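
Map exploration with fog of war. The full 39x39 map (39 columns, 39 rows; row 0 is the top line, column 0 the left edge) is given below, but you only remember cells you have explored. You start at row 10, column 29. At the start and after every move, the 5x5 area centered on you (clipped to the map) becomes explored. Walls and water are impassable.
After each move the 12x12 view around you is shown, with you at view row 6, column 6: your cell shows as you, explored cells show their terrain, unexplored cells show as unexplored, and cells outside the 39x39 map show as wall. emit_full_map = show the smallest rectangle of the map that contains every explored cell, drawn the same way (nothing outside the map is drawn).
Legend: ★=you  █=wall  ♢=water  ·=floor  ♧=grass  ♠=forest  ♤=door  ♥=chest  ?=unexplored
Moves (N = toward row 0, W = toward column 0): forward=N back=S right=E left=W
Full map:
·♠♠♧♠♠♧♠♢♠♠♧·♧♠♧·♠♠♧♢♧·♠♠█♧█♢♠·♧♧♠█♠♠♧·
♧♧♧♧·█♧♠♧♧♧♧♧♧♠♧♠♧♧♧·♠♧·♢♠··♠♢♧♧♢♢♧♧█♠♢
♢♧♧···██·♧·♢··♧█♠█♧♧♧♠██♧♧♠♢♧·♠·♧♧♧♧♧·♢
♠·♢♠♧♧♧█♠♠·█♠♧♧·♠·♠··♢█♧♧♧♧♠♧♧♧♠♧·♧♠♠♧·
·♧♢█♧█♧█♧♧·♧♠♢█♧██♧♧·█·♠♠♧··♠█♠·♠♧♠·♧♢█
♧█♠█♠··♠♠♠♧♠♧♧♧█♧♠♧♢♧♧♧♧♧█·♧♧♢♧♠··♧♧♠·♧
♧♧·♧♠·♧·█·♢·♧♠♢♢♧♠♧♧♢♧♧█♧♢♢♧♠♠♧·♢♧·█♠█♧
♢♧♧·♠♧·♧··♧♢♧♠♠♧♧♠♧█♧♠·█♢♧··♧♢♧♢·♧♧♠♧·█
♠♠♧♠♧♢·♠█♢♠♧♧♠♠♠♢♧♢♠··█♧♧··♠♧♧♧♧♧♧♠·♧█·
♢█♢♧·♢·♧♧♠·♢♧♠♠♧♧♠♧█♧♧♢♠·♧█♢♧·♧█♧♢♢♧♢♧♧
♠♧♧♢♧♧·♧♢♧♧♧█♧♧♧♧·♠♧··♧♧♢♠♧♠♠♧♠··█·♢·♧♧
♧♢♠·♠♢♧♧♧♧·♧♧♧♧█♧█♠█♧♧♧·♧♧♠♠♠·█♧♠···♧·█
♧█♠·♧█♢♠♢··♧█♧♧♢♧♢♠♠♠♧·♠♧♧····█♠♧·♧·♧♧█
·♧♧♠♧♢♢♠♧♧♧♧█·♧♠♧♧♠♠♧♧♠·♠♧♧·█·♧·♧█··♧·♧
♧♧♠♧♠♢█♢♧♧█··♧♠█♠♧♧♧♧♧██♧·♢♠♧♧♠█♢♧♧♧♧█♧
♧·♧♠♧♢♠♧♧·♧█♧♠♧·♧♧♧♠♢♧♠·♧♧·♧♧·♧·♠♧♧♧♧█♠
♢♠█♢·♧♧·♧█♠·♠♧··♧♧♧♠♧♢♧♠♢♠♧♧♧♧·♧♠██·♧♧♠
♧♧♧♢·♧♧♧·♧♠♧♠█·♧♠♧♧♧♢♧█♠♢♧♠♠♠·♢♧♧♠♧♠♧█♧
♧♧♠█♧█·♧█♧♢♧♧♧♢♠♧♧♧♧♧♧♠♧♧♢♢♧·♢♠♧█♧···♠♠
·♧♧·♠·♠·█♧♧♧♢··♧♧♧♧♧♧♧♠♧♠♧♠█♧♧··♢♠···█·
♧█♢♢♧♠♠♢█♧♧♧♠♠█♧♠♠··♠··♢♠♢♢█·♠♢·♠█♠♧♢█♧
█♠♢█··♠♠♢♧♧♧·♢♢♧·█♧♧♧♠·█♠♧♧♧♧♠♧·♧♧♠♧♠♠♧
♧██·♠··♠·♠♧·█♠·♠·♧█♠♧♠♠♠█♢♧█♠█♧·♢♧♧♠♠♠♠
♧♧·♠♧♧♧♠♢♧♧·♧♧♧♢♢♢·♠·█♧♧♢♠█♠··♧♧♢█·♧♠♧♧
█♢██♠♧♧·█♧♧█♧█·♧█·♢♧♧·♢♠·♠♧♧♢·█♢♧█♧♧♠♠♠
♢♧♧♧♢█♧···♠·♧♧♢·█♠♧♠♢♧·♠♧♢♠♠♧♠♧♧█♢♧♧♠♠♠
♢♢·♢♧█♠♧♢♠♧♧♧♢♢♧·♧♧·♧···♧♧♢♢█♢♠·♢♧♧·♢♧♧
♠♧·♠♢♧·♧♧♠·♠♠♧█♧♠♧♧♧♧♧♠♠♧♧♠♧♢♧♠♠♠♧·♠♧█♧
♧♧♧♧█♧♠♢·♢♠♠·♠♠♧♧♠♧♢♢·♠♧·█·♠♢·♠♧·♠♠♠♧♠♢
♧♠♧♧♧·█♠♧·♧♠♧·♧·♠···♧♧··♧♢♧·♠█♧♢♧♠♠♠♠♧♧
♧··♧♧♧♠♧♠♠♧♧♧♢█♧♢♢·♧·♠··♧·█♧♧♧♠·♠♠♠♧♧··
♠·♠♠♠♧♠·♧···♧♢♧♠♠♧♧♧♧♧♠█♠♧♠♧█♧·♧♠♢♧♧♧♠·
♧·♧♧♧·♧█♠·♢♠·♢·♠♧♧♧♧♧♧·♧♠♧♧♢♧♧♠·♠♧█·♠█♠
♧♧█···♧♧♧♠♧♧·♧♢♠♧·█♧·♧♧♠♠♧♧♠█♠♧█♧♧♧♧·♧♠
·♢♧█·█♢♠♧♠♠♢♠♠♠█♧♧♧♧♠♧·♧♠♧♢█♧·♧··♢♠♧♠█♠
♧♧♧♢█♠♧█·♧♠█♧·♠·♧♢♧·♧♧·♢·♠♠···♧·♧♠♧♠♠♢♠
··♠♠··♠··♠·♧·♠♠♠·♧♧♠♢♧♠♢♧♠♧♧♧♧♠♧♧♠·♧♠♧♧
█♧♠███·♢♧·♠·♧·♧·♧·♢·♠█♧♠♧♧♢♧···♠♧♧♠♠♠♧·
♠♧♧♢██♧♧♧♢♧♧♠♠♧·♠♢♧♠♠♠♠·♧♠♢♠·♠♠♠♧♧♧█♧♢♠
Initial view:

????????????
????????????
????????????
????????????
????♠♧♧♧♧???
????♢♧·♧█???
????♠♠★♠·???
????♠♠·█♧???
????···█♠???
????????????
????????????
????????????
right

????????????
????????????
????????????
????????????
???♠♧♧♧♧♧???
???♢♧·♧█♧???
???♠♠♧★··???
???♠♠·█♧♠???
???···█♠♧???
????????????
????????????
????????????

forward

????????????
????????????
????????????
????????????
????♧♢♧♢·???
???♠♧♧♧♧♧???
???♢♧·★█♧???
???♠♠♧♠··???
???♠♠·█♧♠???
???···█♠♧???
????????????
????????????

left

????????????
????????????
????????????
????????????
????·♧♢♧♢·??
????♠♧♧♧♧♧??
????♢♧★♧█♧??
????♠♠♧♠··??
????♠♠·█♧♠??
????···█♠♧??
????????????
????????????

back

????????????
????????????
????????????
????·♧♢♧♢·??
????♠♧♧♧♧♧??
????♢♧·♧█♧??
????♠♠★♠··??
????♠♠·█♧♠??
????···█♠♧??
????????????
????????????
????????????

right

????????????
????????????
????????????
???·♧♢♧♢·???
???♠♧♧♧♧♧???
???♢♧·♧█♧???
???♠♠♧★··???
???♠♠·█♧♠???
???···█♠♧???
????????????
????????????
????????????

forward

????????????
????????????
????????????
????????????
???·♧♢♧♢·???
???♠♧♧♧♧♧???
???♢♧·★█♧???
???♠♠♧♠··???
???♠♠·█♧♠???
???···█♠♧???
????????????
????????????

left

????????????
????????????
????????????
????????????
????·♧♢♧♢·??
????♠♧♧♧♧♧??
????♢♧★♧█♧??
????♠♠♧♠··??
????♠♠·█♧♠??
????···█♠♧??
????????????
????????????

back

????????????
????????????
????????????
????·♧♢♧♢·??
????♠♧♧♧♧♧??
????♢♧·♧█♧??
????♠♠★♠··??
????♠♠·█♧♠??
????···█♠♧??
????????????
????????????
????????????


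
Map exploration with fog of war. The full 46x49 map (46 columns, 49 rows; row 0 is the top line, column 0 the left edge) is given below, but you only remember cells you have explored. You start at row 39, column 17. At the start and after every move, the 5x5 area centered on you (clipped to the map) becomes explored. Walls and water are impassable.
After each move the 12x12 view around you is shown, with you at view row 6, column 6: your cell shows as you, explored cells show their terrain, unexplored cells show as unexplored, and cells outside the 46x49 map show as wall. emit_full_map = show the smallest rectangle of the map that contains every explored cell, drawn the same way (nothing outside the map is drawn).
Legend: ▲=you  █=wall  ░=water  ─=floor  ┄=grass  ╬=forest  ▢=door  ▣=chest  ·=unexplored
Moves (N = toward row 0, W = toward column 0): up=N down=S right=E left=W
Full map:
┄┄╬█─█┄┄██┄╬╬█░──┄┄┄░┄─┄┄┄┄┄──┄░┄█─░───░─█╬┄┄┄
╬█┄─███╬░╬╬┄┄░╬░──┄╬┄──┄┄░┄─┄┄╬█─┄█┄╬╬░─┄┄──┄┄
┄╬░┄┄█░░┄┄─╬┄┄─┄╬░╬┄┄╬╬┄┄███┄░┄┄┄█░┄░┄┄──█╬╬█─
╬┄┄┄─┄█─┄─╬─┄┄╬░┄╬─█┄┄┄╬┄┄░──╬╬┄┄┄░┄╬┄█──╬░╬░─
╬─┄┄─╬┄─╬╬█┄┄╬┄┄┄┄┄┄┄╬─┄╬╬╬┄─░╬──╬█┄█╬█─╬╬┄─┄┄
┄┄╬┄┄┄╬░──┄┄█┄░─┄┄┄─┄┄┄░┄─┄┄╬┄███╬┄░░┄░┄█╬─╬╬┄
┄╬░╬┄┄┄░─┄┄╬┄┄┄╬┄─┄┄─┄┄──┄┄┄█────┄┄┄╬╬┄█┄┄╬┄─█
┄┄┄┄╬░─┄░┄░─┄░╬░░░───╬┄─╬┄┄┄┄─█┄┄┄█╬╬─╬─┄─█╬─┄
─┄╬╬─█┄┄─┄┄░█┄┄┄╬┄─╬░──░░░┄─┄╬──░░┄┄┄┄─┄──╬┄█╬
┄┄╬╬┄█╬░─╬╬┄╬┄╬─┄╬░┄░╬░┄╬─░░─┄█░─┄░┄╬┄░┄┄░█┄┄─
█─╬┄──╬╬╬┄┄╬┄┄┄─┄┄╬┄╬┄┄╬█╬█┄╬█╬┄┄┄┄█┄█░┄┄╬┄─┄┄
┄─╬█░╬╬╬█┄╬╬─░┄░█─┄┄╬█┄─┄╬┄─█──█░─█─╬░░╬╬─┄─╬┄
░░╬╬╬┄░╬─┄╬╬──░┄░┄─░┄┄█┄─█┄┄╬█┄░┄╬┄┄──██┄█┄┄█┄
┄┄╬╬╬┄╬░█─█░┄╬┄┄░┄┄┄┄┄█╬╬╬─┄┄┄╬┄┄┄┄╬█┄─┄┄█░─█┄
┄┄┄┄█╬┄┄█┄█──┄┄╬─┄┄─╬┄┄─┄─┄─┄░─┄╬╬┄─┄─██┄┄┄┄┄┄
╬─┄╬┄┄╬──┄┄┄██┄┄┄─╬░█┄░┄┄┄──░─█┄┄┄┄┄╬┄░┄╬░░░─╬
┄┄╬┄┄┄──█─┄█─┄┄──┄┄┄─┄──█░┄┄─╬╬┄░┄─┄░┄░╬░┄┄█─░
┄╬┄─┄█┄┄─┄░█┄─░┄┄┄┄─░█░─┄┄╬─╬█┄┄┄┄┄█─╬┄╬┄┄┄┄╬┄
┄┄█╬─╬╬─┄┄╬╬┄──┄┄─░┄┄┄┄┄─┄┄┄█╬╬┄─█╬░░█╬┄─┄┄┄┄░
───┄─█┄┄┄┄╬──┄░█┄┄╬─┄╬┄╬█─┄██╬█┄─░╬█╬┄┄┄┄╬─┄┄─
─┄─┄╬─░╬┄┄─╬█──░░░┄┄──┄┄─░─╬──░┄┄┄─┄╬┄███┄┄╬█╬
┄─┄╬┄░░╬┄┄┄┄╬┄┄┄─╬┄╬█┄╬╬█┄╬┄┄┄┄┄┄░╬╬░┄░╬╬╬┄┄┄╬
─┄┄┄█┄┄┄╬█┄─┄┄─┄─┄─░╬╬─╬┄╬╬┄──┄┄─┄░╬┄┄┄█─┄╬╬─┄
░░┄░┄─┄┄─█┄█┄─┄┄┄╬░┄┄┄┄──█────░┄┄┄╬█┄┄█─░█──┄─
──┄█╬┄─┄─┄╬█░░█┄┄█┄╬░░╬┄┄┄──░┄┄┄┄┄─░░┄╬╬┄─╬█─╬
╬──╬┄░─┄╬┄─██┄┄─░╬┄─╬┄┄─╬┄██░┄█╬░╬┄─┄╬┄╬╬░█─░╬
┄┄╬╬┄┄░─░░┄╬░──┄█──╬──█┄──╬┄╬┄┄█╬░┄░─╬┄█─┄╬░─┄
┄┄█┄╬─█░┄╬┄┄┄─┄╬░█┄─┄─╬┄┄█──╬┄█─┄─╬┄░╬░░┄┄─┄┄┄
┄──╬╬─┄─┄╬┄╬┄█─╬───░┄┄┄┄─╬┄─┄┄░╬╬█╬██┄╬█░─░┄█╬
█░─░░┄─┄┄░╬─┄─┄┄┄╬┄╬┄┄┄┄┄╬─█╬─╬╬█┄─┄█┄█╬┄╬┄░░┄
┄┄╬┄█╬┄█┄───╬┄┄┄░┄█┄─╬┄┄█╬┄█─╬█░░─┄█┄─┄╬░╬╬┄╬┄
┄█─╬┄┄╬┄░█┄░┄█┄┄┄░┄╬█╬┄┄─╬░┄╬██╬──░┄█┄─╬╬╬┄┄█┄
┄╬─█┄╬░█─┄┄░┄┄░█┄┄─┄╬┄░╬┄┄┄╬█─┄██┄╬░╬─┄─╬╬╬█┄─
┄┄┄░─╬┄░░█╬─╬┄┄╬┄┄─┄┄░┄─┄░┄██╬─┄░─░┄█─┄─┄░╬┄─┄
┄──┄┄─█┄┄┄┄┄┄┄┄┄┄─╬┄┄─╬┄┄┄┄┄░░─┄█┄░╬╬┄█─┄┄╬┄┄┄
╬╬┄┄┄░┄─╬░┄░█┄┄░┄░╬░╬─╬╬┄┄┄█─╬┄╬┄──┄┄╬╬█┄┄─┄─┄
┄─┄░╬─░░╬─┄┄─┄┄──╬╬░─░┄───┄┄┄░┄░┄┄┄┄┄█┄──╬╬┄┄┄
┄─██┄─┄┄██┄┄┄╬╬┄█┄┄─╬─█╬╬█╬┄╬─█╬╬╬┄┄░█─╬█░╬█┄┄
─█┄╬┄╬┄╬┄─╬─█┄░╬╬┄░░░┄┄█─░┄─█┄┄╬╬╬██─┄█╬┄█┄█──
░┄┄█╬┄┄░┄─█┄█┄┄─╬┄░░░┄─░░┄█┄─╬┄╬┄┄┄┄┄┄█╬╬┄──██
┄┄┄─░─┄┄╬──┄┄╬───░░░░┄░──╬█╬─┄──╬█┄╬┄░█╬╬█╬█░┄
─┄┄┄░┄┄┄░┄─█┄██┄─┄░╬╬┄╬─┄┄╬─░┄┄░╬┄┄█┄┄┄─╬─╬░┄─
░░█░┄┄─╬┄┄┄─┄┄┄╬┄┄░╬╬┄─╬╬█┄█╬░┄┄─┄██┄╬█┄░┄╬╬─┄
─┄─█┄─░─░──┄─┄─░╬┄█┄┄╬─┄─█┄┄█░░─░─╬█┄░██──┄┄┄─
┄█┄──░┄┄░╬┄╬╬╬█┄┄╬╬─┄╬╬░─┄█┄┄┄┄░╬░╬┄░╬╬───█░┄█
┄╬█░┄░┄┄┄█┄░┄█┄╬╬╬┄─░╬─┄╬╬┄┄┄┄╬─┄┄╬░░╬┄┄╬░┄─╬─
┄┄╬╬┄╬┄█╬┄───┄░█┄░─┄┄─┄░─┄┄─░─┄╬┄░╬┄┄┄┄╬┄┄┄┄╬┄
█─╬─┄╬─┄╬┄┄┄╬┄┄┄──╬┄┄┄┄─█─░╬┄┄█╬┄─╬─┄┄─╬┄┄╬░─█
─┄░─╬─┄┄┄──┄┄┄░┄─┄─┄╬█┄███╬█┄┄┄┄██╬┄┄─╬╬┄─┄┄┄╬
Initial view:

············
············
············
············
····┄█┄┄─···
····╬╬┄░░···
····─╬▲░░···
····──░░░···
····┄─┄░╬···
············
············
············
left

············
············
············
············
····╬┄█┄┄─··
····░╬╬┄░░··
····┄─▲┄░░··
····───░░░··
····█┄─┄░╬··
············
············
············

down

············
············
············
····╬┄█┄┄─··
····░╬╬┄░░··
····┄─╬┄░░··
····──▲░░░··
····█┄─┄░╬··
····┄╬┄┄░···
············
············
············

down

············
············
····╬┄█┄┄─··
····░╬╬┄░░··
····┄─╬┄░░··
····───░░░··
····█┄▲┄░╬··
····┄╬┄┄░···
····─░╬┄█···
············
············
············

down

············
····╬┄█┄┄─··
····░╬╬┄░░··
····┄─╬┄░░··
····───░░░··
····█┄─┄░╬··
····┄╬▲┄░···
····─░╬┄█···
····█┄┄╬╬···
············
············
············

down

····╬┄█┄┄─··
····░╬╬┄░░··
····┄─╬┄░░··
····───░░░··
····█┄─┄░╬··
····┄╬┄┄░···
····─░▲┄█···
····█┄┄╬╬···
····┄╬╬╬┄···
············
············
············

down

····░╬╬┄░░··
····┄─╬┄░░··
····───░░░··
····█┄─┄░╬··
····┄╬┄┄░···
····─░╬┄█···
····█┄▲╬╬···
····┄╬╬╬┄···
····░█┄░─···
············
············
████████████

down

····┄─╬┄░░··
····───░░░··
····█┄─┄░╬··
····┄╬┄┄░···
····─░╬┄█···
····█┄┄╬╬···
····┄╬▲╬┄···
····░█┄░─···
····┄┄──╬···
············
████████████
████████████

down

····───░░░··
····█┄─┄░╬··
····┄╬┄┄░···
····─░╬┄█···
····█┄┄╬╬···
····┄╬╬╬┄···
····░█▲░─···
····┄┄──╬···
····░┄─┄─···
████████████
████████████
████████████

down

····█┄─┄░╬··
····┄╬┄┄░···
····─░╬┄█···
····█┄┄╬╬···
····┄╬╬╬┄···
····░█┄░─···
····┄┄▲─╬···
····░┄─┄─···
████████████
████████████
████████████
████████████

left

·····█┄─┄░╬·
·····┄╬┄┄░··
·····─░╬┄█··
·····█┄┄╬╬··
····█┄╬╬╬┄··
····┄░█┄░─··
····┄┄▲──╬··
····┄░┄─┄─··
████████████
████████████
████████████
████████████

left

······█┄─┄░╬
······┄╬┄┄░·
······─░╬┄█·
······█┄┄╬╬·
····┄█┄╬╬╬┄·
····─┄░█┄░─·
····╬┄▲┄──╬·
····┄┄░┄─┄─·
████████████
████████████
████████████
████████████

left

·······█┄─┄░
·······┄╬┄┄░
·······─░╬┄█
·······█┄┄╬╬
····░┄█┄╬╬╬┄
····──┄░█┄░─
····┄╬▲┄┄──╬
····┄┄┄░┄─┄─
████████████
████████████
████████████
████████████

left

········█┄─┄
········┄╬┄┄
········─░╬┄
········█┄┄╬
····┄░┄█┄╬╬╬
····───┄░█┄░
····┄┄▲┄┄┄──
····─┄┄┄░┄─┄
████████████
████████████
████████████
████████████

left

·········█┄─
·········┄╬┄
·········─░╬
·········█┄┄
····█┄░┄█┄╬╬
····┄───┄░█┄
····┄┄▲╬┄┄┄─
····──┄┄┄░┄─
████████████
████████████
████████████
████████████

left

··········█┄
··········┄╬
··········─░
··········█┄
····┄█┄░┄█┄╬
····╬┄───┄░█
····╬┄▲┄╬┄┄┄
····┄──┄┄┄░┄
████████████
████████████
████████████
████████████

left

···········█
···········┄
···········─
···········█
····┄┄█┄░┄█┄
····█╬┄───┄░
····┄╬▲┄┄╬┄┄
····┄┄──┄┄┄░
████████████
████████████
████████████
████████████

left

············
············
············
············
····┄┄┄█┄░┄█
····┄█╬┄───┄
····─┄▲┄┄┄╬┄
····┄┄┄──┄┄┄
████████████
████████████
████████████
████████████

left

············
············
············
············
····░┄┄┄█┄░┄
····╬┄█╬┄───
····╬─▲╬┄┄┄╬
····─┄┄┄──┄┄
████████████
████████████
████████████
████████████

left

············
············
············
············
····┄░┄┄┄█┄░
····┄╬┄█╬┄──
····┄╬▲┄╬┄┄┄
····╬─┄┄┄──┄
████████████
████████████
████████████
████████████

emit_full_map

··········╬┄█┄┄─
··········░╬╬┄░░
··········┄─╬┄░░
··········───░░░
··········█┄─┄░╬
··········┄╬┄┄░·
··········─░╬┄█·
··········█┄┄╬╬·
┄░┄┄┄█┄░┄█┄╬╬╬┄·
┄╬┄█╬┄───┄░█┄░─·
┄╬▲┄╬┄┄┄╬┄┄┄──╬·
╬─┄┄┄──┄┄┄░┄─┄─·


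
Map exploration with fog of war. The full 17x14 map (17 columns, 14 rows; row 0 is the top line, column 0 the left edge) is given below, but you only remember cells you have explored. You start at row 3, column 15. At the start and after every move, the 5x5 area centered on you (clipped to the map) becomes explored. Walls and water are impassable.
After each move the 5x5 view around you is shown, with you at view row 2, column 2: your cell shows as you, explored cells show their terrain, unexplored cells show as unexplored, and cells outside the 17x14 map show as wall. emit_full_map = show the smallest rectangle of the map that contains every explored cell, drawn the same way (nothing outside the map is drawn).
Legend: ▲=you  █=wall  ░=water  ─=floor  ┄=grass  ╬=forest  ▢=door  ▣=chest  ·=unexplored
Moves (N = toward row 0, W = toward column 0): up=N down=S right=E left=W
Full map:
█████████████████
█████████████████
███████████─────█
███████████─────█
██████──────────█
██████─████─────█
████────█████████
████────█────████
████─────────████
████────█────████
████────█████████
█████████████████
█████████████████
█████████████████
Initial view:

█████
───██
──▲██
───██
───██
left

█████
────█
──▲─█
────█
────█

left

█████
─────
──▲──
─────
─────

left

█████
█────
█─▲──
─────
█────

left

█████
██───
██▲──
─────
██───

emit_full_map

████████
██─────█
██▲────█
───────█
██─────█

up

█████
█████
██▲──
██───
─────

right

█████
█████
█─▲──
█────
─────

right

█████
█████
──▲──
─────
─────

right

█████
█████
──▲─█
────█
────█

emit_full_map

████████
████████
██───▲─█
██─────█
───────█
██─────█


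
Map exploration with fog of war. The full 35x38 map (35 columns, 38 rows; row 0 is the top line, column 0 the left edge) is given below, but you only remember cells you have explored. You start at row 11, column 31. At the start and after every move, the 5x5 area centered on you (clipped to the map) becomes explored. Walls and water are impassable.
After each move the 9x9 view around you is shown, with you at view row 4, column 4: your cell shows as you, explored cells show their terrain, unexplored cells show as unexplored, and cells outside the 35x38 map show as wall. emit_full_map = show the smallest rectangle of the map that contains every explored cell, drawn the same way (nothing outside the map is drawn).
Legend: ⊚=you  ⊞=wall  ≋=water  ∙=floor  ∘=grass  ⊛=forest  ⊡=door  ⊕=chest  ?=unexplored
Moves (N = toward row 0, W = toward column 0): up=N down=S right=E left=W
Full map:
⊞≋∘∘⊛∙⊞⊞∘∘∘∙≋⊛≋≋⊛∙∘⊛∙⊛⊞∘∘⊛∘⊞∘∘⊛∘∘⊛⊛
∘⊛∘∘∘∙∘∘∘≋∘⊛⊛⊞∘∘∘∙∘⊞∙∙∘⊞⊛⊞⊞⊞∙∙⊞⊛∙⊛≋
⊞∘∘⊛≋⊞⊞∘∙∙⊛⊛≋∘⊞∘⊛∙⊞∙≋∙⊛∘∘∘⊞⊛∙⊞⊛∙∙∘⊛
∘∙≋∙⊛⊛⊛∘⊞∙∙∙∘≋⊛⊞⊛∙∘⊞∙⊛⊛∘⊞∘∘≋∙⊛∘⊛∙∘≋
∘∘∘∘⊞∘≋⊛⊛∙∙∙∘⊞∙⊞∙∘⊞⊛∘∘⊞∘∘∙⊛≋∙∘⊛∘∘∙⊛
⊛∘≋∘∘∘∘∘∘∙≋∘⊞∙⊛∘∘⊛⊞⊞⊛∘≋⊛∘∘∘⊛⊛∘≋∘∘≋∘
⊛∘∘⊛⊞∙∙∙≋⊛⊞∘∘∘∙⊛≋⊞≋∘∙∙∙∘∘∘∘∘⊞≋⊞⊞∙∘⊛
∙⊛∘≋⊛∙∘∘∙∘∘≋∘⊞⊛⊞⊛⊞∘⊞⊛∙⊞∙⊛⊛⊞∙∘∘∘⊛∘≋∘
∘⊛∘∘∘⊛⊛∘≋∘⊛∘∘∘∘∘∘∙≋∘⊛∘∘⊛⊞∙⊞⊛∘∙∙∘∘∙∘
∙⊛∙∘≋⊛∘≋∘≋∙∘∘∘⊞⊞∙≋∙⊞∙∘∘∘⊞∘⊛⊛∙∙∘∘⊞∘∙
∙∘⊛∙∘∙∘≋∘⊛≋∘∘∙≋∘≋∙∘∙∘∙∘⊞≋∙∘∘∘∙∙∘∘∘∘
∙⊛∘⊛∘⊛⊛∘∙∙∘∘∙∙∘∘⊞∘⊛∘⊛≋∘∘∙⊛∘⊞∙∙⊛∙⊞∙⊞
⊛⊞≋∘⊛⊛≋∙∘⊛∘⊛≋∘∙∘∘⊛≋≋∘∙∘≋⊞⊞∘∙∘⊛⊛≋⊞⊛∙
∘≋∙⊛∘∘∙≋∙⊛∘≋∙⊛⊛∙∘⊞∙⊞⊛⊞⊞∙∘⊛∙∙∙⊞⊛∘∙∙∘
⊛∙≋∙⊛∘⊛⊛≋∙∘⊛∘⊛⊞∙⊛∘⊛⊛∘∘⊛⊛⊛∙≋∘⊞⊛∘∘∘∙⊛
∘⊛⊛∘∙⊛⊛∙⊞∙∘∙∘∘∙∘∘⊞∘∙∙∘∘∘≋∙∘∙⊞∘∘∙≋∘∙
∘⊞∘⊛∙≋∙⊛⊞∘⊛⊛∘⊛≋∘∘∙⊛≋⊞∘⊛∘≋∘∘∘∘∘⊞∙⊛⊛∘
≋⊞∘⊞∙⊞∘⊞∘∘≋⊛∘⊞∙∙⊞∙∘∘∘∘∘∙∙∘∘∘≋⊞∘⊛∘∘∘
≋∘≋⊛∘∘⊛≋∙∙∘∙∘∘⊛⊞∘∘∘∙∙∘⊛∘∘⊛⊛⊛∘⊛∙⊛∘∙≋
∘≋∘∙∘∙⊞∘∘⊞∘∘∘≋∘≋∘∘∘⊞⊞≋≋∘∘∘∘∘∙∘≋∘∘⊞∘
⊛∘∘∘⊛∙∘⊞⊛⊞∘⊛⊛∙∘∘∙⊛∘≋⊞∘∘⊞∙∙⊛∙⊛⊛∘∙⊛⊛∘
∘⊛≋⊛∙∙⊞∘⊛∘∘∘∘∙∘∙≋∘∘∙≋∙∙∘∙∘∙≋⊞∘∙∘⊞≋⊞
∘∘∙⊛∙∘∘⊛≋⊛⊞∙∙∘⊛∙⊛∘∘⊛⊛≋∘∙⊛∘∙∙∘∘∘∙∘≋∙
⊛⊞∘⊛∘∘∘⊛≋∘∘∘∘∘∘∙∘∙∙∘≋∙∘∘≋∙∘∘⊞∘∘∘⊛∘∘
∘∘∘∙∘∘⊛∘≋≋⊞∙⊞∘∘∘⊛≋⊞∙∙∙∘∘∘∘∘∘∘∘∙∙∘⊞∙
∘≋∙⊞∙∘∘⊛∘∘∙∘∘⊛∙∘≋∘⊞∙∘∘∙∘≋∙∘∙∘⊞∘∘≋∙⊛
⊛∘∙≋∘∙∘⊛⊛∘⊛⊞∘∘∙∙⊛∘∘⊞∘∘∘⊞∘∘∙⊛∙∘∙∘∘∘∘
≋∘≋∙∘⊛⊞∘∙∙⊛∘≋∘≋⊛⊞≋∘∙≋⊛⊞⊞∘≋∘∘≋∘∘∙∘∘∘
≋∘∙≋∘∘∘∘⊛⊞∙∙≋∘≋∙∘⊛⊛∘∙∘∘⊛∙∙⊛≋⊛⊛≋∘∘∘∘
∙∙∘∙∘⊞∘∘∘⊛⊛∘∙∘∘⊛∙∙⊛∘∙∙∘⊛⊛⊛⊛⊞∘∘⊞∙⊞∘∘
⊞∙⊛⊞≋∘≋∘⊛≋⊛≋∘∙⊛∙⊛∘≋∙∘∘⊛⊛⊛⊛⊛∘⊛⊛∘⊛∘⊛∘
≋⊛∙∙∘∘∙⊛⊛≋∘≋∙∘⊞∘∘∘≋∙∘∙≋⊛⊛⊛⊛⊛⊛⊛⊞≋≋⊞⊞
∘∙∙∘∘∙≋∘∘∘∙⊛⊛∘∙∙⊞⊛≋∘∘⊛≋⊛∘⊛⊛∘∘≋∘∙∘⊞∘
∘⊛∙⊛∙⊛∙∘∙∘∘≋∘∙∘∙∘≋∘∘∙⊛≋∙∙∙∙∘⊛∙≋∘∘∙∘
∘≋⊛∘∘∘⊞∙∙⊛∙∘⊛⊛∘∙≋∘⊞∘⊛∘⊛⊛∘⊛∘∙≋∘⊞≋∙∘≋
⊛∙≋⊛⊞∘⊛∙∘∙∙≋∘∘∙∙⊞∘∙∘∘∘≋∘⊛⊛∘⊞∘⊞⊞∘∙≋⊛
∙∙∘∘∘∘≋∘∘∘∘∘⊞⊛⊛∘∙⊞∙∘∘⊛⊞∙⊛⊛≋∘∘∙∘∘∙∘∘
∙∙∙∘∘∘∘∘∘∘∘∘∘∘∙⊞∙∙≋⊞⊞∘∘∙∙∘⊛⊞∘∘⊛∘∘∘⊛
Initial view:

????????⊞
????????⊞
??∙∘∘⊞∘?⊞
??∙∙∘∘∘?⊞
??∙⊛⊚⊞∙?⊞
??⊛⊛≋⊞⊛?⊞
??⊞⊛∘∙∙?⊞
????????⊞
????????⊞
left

?????????
?????????
??∙∙∘∘⊞∘?
??∘∙∙∘∘∘?
??∙∙⊚∙⊞∙?
??∘⊛⊛≋⊞⊛?
??∙⊞⊛∘∙∙?
?????????
?????????

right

????????⊞
????????⊞
?∙∙∘∘⊞∘?⊞
?∘∙∙∘∘∘?⊞
?∙∙⊛⊚⊞∙?⊞
?∘⊛⊛≋⊞⊛?⊞
?∙⊞⊛∘∙∙?⊞
????????⊞
????????⊞

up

????????⊞
????????⊞
??∙∙∘∘∙?⊞
?∙∙∘∘⊞∘?⊞
?∘∙∙⊚∘∘?⊞
?∙∙⊛∙⊞∙?⊞
?∘⊛⊛≋⊞⊛?⊞
?∙⊞⊛∘∙∙?⊞
????????⊞

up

????????⊞
????????⊞
??∘∘⊛∘≋?⊞
??∙∙∘∘∙?⊞
?∙∙∘⊚⊞∘?⊞
?∘∙∙∘∘∘?⊞
?∙∙⊛∙⊞∙?⊞
?∘⊛⊛≋⊞⊛?⊞
?∙⊞⊛∘∙∙?⊞

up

????????⊞
????????⊞
??≋⊞⊞∙∘?⊞
??∘∘⊛∘≋?⊞
??∙∙⊚∘∙?⊞
?∙∙∘∘⊞∘?⊞
?∘∙∙∘∘∘?⊞
?∙∙⊛∙⊞∙?⊞
?∘⊛⊛≋⊞⊛?⊞

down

????????⊞
??≋⊞⊞∙∘?⊞
??∘∘⊛∘≋?⊞
??∙∙∘∘∙?⊞
?∙∙∘⊚⊞∘?⊞
?∘∙∙∘∘∘?⊞
?∙∙⊛∙⊞∙?⊞
?∘⊛⊛≋⊞⊛?⊞
?∙⊞⊛∘∙∙?⊞

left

?????????
???≋⊞⊞∙∘?
??∘∘∘⊛∘≋?
??∘∙∙∘∘∙?
??∙∙⊚∘⊞∘?
??∘∙∙∘∘∘?
??∙∙⊛∙⊞∙?
??∘⊛⊛≋⊞⊛?
??∙⊞⊛∘∙∙?

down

???≋⊞⊞∙∘?
??∘∘∘⊛∘≋?
??∘∙∙∘∘∙?
??∙∙∘∘⊞∘?
??∘∙⊚∘∘∘?
??∙∙⊛∙⊞∙?
??∘⊛⊛≋⊞⊛?
??∙⊞⊛∘∙∙?
?????????

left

????≋⊞⊞∙∘
???∘∘∘⊛∘≋
??⊛∘∙∙∘∘∙
??⊛∙∙∘∘⊞∘
??∘∘⊚∙∘∘∘
??⊞∙∙⊛∙⊞∙
??∙∘⊛⊛≋⊞⊛
???∙⊞⊛∘∙∙
?????????

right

???≋⊞⊞∙∘?
??∘∘∘⊛∘≋?
?⊛∘∙∙∘∘∙?
?⊛∙∙∘∘⊞∘?
?∘∘∙⊚∘∘∘?
?⊞∙∙⊛∙⊞∙?
?∙∘⊛⊛≋⊞⊛?
??∙⊞⊛∘∙∙?
?????????

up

?????????
???≋⊞⊞∙∘?
??∘∘∘⊛∘≋?
?⊛∘∙∙∘∘∙?
?⊛∙∙⊚∘⊞∘?
?∘∘∙∙∘∘∘?
?⊞∙∙⊛∙⊞∙?
?∙∘⊛⊛≋⊞⊛?
??∙⊞⊛∘∙∙?

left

?????????
????≋⊞⊞∙∘
??∙∘∘∘⊛∘≋
??⊛∘∙∙∘∘∙
??⊛∙⊚∘∘⊞∘
??∘∘∙∙∘∘∘
??⊞∙∙⊛∙⊞∙
??∙∘⊛⊛≋⊞⊛
???∙⊞⊛∘∙∙

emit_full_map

??≋⊞⊞∙∘
∙∘∘∘⊛∘≋
⊛∘∙∙∘∘∙
⊛∙⊚∘∘⊞∘
∘∘∙∙∘∘∘
⊞∙∙⊛∙⊞∙
∙∘⊛⊛≋⊞⊛
?∙⊞⊛∘∙∙

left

?????????
?????≋⊞⊞∙
??⊞∙∘∘∘⊛∘
??⊞⊛∘∙∙∘∘
??⊛⊛⊚∙∘∘⊞
??∘∘∘∙∙∘∘
??∘⊞∙∙⊛∙⊞
???∙∘⊛⊛≋⊞
????∙⊞⊛∘∙

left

?????????
??????≋⊞⊞
??⊛⊞∙∘∘∘⊛
??∙⊞⊛∘∙∙∘
??∘⊛⊚∙∙∘∘
??∙∘∘∘∙∙∘
??⊛∘⊞∙∙⊛∙
????∙∘⊛⊛≋
?????∙⊞⊛∘

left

?????????
???????≋⊞
??⊛⊛⊞∙∘∘∘
??⊞∙⊞⊛∘∙∙
??⊞∘⊚⊛∙∙∘
??≋∙∘∘∘∙∙
??∙⊛∘⊞∙∙⊛
?????∙∘⊛⊛
??????∙⊞⊛

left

?????????
????????≋
??∙⊛⊛⊞∙∘∘
??⊛⊞∙⊞⊛∘∙
??∘⊞⊚⊛⊛∙∙
??⊞≋∙∘∘∘∙
??∘∙⊛∘⊞∙∙
??????∙∘⊛
???????∙⊞

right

?????????
???????≋⊞
?∙⊛⊛⊞∙∘∘∘
?⊛⊞∙⊞⊛∘∙∙
?∘⊞∘⊚⊛∙∙∘
?⊞≋∙∘∘∘∙∙
?∘∙⊛∘⊞∙∙⊛
?????∙∘⊛⊛
??????∙⊞⊛

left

?????????
????????≋
??∙⊛⊛⊞∙∘∘
??⊛⊞∙⊞⊛∘∙
??∘⊞⊚⊛⊛∙∙
??⊞≋∙∘∘∘∙
??∘∙⊛∘⊞∙∙
??????∙∘⊛
???????∙⊞

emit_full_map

??????≋⊞⊞∙∘
∙⊛⊛⊞∙∘∘∘⊛∘≋
⊛⊞∙⊞⊛∘∙∙∘∘∙
∘⊞⊚⊛⊛∙∙∘∘⊞∘
⊞≋∙∘∘∘∙∙∘∘∘
∘∙⊛∘⊞∙∙⊛∙⊞∙
????∙∘⊛⊛≋⊞⊛
?????∙⊞⊛∘∙∙

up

?????????
?????????
??∘∘∘∘∘?≋
??∙⊛⊛⊞∙∘∘
??⊛⊞⊚⊞⊛∘∙
??∘⊞∘⊛⊛∙∙
??⊞≋∙∘∘∘∙
??∘∙⊛∘⊞∙∙
??????∙∘⊛

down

?????????
??∘∘∘∘∘?≋
??∙⊛⊛⊞∙∘∘
??⊛⊞∙⊞⊛∘∙
??∘⊞⊚⊛⊛∙∙
??⊞≋∙∘∘∘∙
??∘∙⊛∘⊞∙∙
??????∙∘⊛
???????∙⊞

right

?????????
?∘∘∘∘∘?≋⊞
?∙⊛⊛⊞∙∘∘∘
?⊛⊞∙⊞⊛∘∙∙
?∘⊞∘⊚⊛∙∙∘
?⊞≋∙∘∘∘∙∙
?∘∙⊛∘⊞∙∙⊛
?????∙∘⊛⊛
??????∙⊞⊛

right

?????????
∘∘∘∘∘?≋⊞⊞
∙⊛⊛⊞∙∘∘∘⊛
⊛⊞∙⊞⊛∘∙∙∘
∘⊞∘⊛⊚∙∙∘∘
⊞≋∙∘∘∘∙∙∘
∘∙⊛∘⊞∙∙⊛∙
????∙∘⊛⊛≋
?????∙⊞⊛∘

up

?????????
?????????
∘∘∘∘∘⊞≋⊞⊞
∙⊛⊛⊞∙∘∘∘⊛
⊛⊞∙⊞⊚∘∙∙∘
∘⊞∘⊛⊛∙∙∘∘
⊞≋∙∘∘∘∙∙∘
∘∙⊛∘⊞∙∙⊛∙
????∙∘⊛⊛≋

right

?????????
?????????
∘∘∘∘⊞≋⊞⊞∙
⊛⊛⊞∙∘∘∘⊛∘
⊞∙⊞⊛⊚∙∙∘∘
⊞∘⊛⊛∙∙∘∘⊞
≋∙∘∘∘∙∙∘∘
∙⊛∘⊞∙∙⊛∙⊞
???∙∘⊛⊛≋⊞

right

?????????
?????????
∘∘∘⊞≋⊞⊞∙∘
⊛⊞∙∘∘∘⊛∘≋
∙⊞⊛∘⊚∙∘∘∙
∘⊛⊛∙∙∘∘⊞∘
∙∘∘∘∙∙∘∘∘
⊛∘⊞∙∙⊛∙⊞∙
??∙∘⊛⊛≋⊞⊛

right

?????????
?????????
∘∘⊞≋⊞⊞∙∘?
⊞∙∘∘∘⊛∘≋?
⊞⊛∘∙⊚∘∘∙?
⊛⊛∙∙∘∘⊞∘?
∘∘∘∙∙∘∘∘?
∘⊞∙∙⊛∙⊞∙?
?∙∘⊛⊛≋⊞⊛?

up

?????????
?????????
??⊛∘≋∘∘??
∘∘⊞≋⊞⊞∙∘?
⊞∙∘∘⊚⊛∘≋?
⊞⊛∘∙∙∘∘∙?
⊛⊛∙∙∘∘⊞∘?
∘∘∘∙∙∘∘∘?
∘⊞∙∙⊛∙⊞∙?

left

?????????
?????????
??⊛⊛∘≋∘∘?
∘∘∘⊞≋⊞⊞∙∘
⊛⊞∙∘⊚∘⊛∘≋
∙⊞⊛∘∙∙∘∘∙
∘⊛⊛∙∙∘∘⊞∘
∙∘∘∘∙∙∘∘∘
⊛∘⊞∙∙⊛∙⊞∙

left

?????????
?????????
??∘⊛⊛∘≋∘∘
∘∘∘∘⊞≋⊞⊞∙
⊛⊛⊞∙⊚∘∘⊛∘
⊞∙⊞⊛∘∙∙∘∘
⊞∘⊛⊛∙∙∘∘⊞
≋∙∘∘∘∙∙∘∘
∙⊛∘⊞∙∙⊛∙⊞

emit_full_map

???∘⊛⊛∘≋∘∘?
∘∘∘∘∘⊞≋⊞⊞∙∘
∙⊛⊛⊞∙⊚∘∘⊛∘≋
⊛⊞∙⊞⊛∘∙∙∘∘∙
∘⊞∘⊛⊛∙∙∘∘⊞∘
⊞≋∙∘∘∘∙∙∘∘∘
∘∙⊛∘⊞∙∙⊛∙⊞∙
????∙∘⊛⊛≋⊞⊛
?????∙⊞⊛∘∙∙

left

?????????
?????????
??∘∘⊛⊛∘≋∘
∘∘∘∘∘⊞≋⊞⊞
∙⊛⊛⊞⊚∘∘∘⊛
⊛⊞∙⊞⊛∘∙∙∘
∘⊞∘⊛⊛∙∙∘∘
⊞≋∙∘∘∘∙∙∘
∘∙⊛∘⊞∙∙⊛∙

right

?????????
?????????
?∘∘⊛⊛∘≋∘∘
∘∘∘∘⊞≋⊞⊞∙
⊛⊛⊞∙⊚∘∘⊛∘
⊞∙⊞⊛∘∙∙∘∘
⊞∘⊛⊛∙∙∘∘⊞
≋∙∘∘∘∙∙∘∘
∙⊛∘⊞∙∙⊛∙⊞

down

?????????
?∘∘⊛⊛∘≋∘∘
∘∘∘∘⊞≋⊞⊞∙
⊛⊛⊞∙∘∘∘⊛∘
⊞∙⊞⊛⊚∙∙∘∘
⊞∘⊛⊛∙∙∘∘⊞
≋∙∘∘∘∙∙∘∘
∙⊛∘⊞∙∙⊛∙⊞
???∙∘⊛⊛≋⊞

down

?∘∘⊛⊛∘≋∘∘
∘∘∘∘⊞≋⊞⊞∙
⊛⊛⊞∙∘∘∘⊛∘
⊞∙⊞⊛∘∙∙∘∘
⊞∘⊛⊛⊚∙∘∘⊞
≋∙∘∘∘∙∙∘∘
∙⊛∘⊞∙∙⊛∙⊞
???∙∘⊛⊛≋⊞
????∙⊞⊛∘∙

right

∘∘⊛⊛∘≋∘∘?
∘∘∘⊞≋⊞⊞∙∘
⊛⊞∙∘∘∘⊛∘≋
∙⊞⊛∘∙∙∘∘∙
∘⊛⊛∙⊚∘∘⊞∘
∙∘∘∘∙∙∘∘∘
⊛∘⊞∙∙⊛∙⊞∙
??∙∘⊛⊛≋⊞⊛
???∙⊞⊛∘∙∙

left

?∘∘⊛⊛∘≋∘∘
∘∘∘∘⊞≋⊞⊞∙
⊛⊛⊞∙∘∘∘⊛∘
⊞∙⊞⊛∘∙∙∘∘
⊞∘⊛⊛⊚∙∘∘⊞
≋∙∘∘∘∙∙∘∘
∙⊛∘⊞∙∙⊛∙⊞
???∙∘⊛⊛≋⊞
????∙⊞⊛∘∙

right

∘∘⊛⊛∘≋∘∘?
∘∘∘⊞≋⊞⊞∙∘
⊛⊞∙∘∘∘⊛∘≋
∙⊞⊛∘∙∙∘∘∙
∘⊛⊛∙⊚∘∘⊞∘
∙∘∘∘∙∙∘∘∘
⊛∘⊞∙∙⊛∙⊞∙
??∙∘⊛⊛≋⊞⊛
???∙⊞⊛∘∙∙

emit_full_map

??∘∘⊛⊛∘≋∘∘?
∘∘∘∘∘⊞≋⊞⊞∙∘
∙⊛⊛⊞∙∘∘∘⊛∘≋
⊛⊞∙⊞⊛∘∙∙∘∘∙
∘⊞∘⊛⊛∙⊚∘∘⊞∘
⊞≋∙∘∘∘∙∙∘∘∘
∘∙⊛∘⊞∙∙⊛∙⊞∙
????∙∘⊛⊛≋⊞⊛
?????∙⊞⊛∘∙∙


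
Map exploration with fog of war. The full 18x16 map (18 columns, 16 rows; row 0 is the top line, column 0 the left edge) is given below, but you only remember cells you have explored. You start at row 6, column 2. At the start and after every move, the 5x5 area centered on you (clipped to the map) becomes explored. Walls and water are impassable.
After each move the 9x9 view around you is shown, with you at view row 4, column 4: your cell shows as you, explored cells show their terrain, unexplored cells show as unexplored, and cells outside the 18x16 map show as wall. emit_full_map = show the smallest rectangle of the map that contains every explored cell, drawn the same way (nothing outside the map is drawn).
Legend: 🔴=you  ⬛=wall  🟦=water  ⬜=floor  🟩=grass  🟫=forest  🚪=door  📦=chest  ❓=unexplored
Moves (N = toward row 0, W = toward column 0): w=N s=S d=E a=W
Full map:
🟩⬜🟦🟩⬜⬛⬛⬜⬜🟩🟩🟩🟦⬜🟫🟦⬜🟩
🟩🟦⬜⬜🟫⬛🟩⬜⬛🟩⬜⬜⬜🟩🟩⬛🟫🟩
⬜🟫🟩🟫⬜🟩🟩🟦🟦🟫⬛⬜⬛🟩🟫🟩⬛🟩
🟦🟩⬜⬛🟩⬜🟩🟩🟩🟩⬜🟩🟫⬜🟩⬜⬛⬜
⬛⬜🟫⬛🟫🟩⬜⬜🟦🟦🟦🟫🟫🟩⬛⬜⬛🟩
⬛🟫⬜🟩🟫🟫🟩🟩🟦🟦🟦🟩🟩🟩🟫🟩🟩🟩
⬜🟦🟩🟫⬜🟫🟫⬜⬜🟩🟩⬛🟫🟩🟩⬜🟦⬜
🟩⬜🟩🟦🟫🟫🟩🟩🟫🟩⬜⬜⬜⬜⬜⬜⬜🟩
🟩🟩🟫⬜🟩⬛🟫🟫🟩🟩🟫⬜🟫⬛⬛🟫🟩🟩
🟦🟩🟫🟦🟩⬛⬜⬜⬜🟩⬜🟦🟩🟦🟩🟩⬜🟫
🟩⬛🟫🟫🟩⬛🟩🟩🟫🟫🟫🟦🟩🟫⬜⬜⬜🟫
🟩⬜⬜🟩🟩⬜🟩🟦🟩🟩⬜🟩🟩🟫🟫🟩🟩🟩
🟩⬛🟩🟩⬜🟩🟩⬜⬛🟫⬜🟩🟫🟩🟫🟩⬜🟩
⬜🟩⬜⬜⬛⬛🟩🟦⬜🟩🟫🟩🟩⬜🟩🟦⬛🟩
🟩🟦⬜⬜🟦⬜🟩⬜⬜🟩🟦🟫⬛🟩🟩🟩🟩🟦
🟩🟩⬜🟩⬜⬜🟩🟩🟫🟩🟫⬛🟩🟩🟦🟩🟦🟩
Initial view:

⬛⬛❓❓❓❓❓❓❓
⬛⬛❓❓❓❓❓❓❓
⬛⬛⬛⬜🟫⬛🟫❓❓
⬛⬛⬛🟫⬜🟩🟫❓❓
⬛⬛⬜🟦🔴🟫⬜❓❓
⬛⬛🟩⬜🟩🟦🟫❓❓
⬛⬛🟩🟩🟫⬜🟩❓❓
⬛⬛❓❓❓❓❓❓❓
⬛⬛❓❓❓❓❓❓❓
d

⬛❓❓❓❓❓❓❓❓
⬛❓❓❓❓❓❓❓❓
⬛⬛⬜🟫⬛🟫🟩❓❓
⬛⬛🟫⬜🟩🟫🟫❓❓
⬛⬜🟦🟩🔴⬜🟫❓❓
⬛🟩⬜🟩🟦🟫🟫❓❓
⬛🟩🟩🟫⬜🟩⬛❓❓
⬛❓❓❓❓❓❓❓❓
⬛❓❓❓❓❓❓❓❓

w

⬛❓❓❓❓❓❓❓❓
⬛❓❓❓❓❓❓❓❓
⬛❓🟩⬜⬛🟩⬜❓❓
⬛⬛⬜🟫⬛🟫🟩❓❓
⬛⬛🟫⬜🔴🟫🟫❓❓
⬛⬜🟦🟩🟫⬜🟫❓❓
⬛🟩⬜🟩🟦🟫🟫❓❓
⬛🟩🟩🟫⬜🟩⬛❓❓
⬛❓❓❓❓❓❓❓❓

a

⬛⬛❓❓❓❓❓❓❓
⬛⬛❓❓❓❓❓❓❓
⬛⬛🟦🟩⬜⬛🟩⬜❓
⬛⬛⬛⬜🟫⬛🟫🟩❓
⬛⬛⬛🟫🔴🟩🟫🟫❓
⬛⬛⬜🟦🟩🟫⬜🟫❓
⬛⬛🟩⬜🟩🟦🟫🟫❓
⬛⬛🟩🟩🟫⬜🟩⬛❓
⬛⬛❓❓❓❓❓❓❓

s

⬛⬛❓❓❓❓❓❓❓
⬛⬛🟦🟩⬜⬛🟩⬜❓
⬛⬛⬛⬜🟫⬛🟫🟩❓
⬛⬛⬛🟫⬜🟩🟫🟫❓
⬛⬛⬜🟦🔴🟫⬜🟫❓
⬛⬛🟩⬜🟩🟦🟫🟫❓
⬛⬛🟩🟩🟫⬜🟩⬛❓
⬛⬛❓❓❓❓❓❓❓
⬛⬛❓❓❓❓❓❓❓

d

⬛❓❓❓❓❓❓❓❓
⬛🟦🟩⬜⬛🟩⬜❓❓
⬛⬛⬜🟫⬛🟫🟩❓❓
⬛⬛🟫⬜🟩🟫🟫❓❓
⬛⬜🟦🟩🔴⬜🟫❓❓
⬛🟩⬜🟩🟦🟫🟫❓❓
⬛🟩🟩🟫⬜🟩⬛❓❓
⬛❓❓❓❓❓❓❓❓
⬛❓❓❓❓❓❓❓❓

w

⬛❓❓❓❓❓❓❓❓
⬛❓❓❓❓❓❓❓❓
⬛🟦🟩⬜⬛🟩⬜❓❓
⬛⬛⬜🟫⬛🟫🟩❓❓
⬛⬛🟫⬜🔴🟫🟫❓❓
⬛⬜🟦🟩🟫⬜🟫❓❓
⬛🟩⬜🟩🟦🟫🟫❓❓
⬛🟩🟩🟫⬜🟩⬛❓❓
⬛❓❓❓❓❓❓❓❓

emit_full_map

🟦🟩⬜⬛🟩⬜
⬛⬜🟫⬛🟫🟩
⬛🟫⬜🔴🟫🟫
⬜🟦🟩🟫⬜🟫
🟩⬜🟩🟦🟫🟫
🟩🟩🟫⬜🟩⬛

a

⬛⬛❓❓❓❓❓❓❓
⬛⬛❓❓❓❓❓❓❓
⬛⬛🟦🟩⬜⬛🟩⬜❓
⬛⬛⬛⬜🟫⬛🟫🟩❓
⬛⬛⬛🟫🔴🟩🟫🟫❓
⬛⬛⬜🟦🟩🟫⬜🟫❓
⬛⬛🟩⬜🟩🟦🟫🟫❓
⬛⬛🟩🟩🟫⬜🟩⬛❓
⬛⬛❓❓❓❓❓❓❓

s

⬛⬛❓❓❓❓❓❓❓
⬛⬛🟦🟩⬜⬛🟩⬜❓
⬛⬛⬛⬜🟫⬛🟫🟩❓
⬛⬛⬛🟫⬜🟩🟫🟫❓
⬛⬛⬜🟦🔴🟫⬜🟫❓
⬛⬛🟩⬜🟩🟦🟫🟫❓
⬛⬛🟩🟩🟫⬜🟩⬛❓
⬛⬛❓❓❓❓❓❓❓
⬛⬛❓❓❓❓❓❓❓
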